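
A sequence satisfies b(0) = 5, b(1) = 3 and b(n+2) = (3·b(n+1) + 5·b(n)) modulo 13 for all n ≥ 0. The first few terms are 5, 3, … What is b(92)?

We have b(0) = 5; b(1) = 3; b(2) = 8; b(3) = 0; b(4) = 1; b(5) = 3; b(6) = 1; b(7) = 5; b(8) = 7; b(9) = 7; b(10) = 4; b(11) = 8; b(12) = 5; b(13) = 3.
The sequence repeats with period 12.
So b(92) = b(0 + ((92-0) mod 12)) = b(8) = 7.

7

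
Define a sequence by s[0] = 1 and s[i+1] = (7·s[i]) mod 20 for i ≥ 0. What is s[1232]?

1

Listing terms: s[0] = 1; s[1] = 7; s[2] = 9; s[3] = 3; s[4] = 1.
The sequence repeats with period 4.
So s[1232] = s[0 + ((1232-0) mod 4)] = s[0] = 1.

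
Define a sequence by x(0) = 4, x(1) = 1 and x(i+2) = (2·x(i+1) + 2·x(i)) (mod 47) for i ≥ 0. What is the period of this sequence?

46

x(0) = 4, x(1) = 1, x(2) = 10, x(3) = 22, x(4) = 17, x(5) = 31, x(6) = 2, x(7) = 19, x(8) = 42, x(9) = 28, x(10) = 46, x(11) = 7, x(12) = 12, x(13) = 38, x(14) = 6, x(15) = 41, x(16) = 0, x(17) = 35, x(18) = 23, x(19) = 22, x(20) = 43, x(21) = 36, x(22) = 17, x(23) = 12, x(24) = 11, x(25) = 46, x(26) = 20, x(27) = 38, x(28) = 22, x(29) = 26, x(30) = 2, x(31) = 9, x(32) = 22, x(33) = 15, x(34) = 27, x(35) = 37, x(36) = 34, x(37) = 1, x(38) = 23, x(39) = 1, x(40) = 1, x(41) = 4, x(42) = 10, x(43) = 28, x(44) = 29, x(45) = 20, x(46) = 4, x(47) = 1.
Since (x(46), x(47)) = (x(0), x(1)) = (4, 1) (two consecutive terms determine the rest), the sequence is periodic with period 46.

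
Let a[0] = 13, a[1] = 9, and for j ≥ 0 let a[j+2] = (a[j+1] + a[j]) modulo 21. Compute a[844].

17

We have a[0] = 13,  a[1] = 9,  a[2] = 1,  a[3] = 10,  a[4] = 11,  a[5] = 0,  a[6] = 11,  a[7] = 11,  a[8] = 1,  a[9] = 12,  a[10] = 13,  a[11] = 4,  a[12] = 17,  a[13] = 0,  a[14] = 17,  a[15] = 17,  a[16] = 13,  a[17] = 9.
The sequence repeats with period 16.
So a[844] = a[0 + ((844-0) mod 16)] = a[12] = 17.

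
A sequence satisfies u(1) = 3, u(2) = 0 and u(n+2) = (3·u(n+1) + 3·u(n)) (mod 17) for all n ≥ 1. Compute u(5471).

4

Computing terms: u(1) = 3,  u(2) = 0,  u(3) = 9,  u(4) = 10,  u(5) = 6,  u(6) = 14,  u(7) = 9,  u(8) = 1,  u(9) = 13,  u(10) = 8,  u(11) = 12,  u(12) = 9,  u(13) = 12,  u(14) = 12,  u(15) = 4,  u(16) = 14,  u(17) = 3,  u(18) = 0.
Since (u(17), u(18)) = (u(1), u(2)) = (3, 0) (two consecutive terms determine the rest), the sequence is periodic with period 16.
So u(5471) = u(1 + ((5471-1) mod 16)) = u(15) = 4.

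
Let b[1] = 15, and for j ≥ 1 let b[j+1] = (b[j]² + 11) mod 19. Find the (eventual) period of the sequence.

Listing terms: b[1] = 15; b[2] = 8; b[3] = 18; b[4] = 12; b[5] = 3; b[6] = 1; b[7] = 12.
Since b[7] = b[4] = 12, the sequence is eventually periodic: after a pre-period of length 3 it cycles with period 3.

3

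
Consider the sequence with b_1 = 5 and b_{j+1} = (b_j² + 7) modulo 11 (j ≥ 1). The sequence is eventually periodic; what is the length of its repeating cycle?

Listing terms: b_1 = 5,  b_2 = 10,  b_3 = 8,  b_4 = 5.
Since b_4 = b_1 = 5, the sequence is periodic with period 3.

3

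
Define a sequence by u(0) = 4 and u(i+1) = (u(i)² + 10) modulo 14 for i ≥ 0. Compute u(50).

0

Computing terms: u(0) = 4,  u(1) = 12,  u(2) = 0,  u(3) = 10,  u(4) = 12.
Since u(4) = u(1) = 12, the sequence is eventually periodic: after a pre-period of length 1 it cycles with period 3.
For i ≥ 1, u(i) depends only on (i - 1) mod 3. (50 - 1) mod 3 = 1, so u(50) = u(2) = 0.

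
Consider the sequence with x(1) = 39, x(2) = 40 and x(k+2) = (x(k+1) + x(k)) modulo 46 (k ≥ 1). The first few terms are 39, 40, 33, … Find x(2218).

17

Listing terms: x(1) = 39, x(2) = 40, x(3) = 33, x(4) = 27, x(5) = 14, x(6) = 41, x(7) = 9, x(8) = 4, x(9) = 13, x(10) = 17, x(11) = 30, x(12) = 1, x(13) = 31, x(14) = 32, x(15) = 17, x(16) = 3, x(17) = 20, x(18) = 23, x(19) = 43, x(20) = 20, x(21) = 17, x(22) = 37, x(23) = 8, x(24) = 45, x(25) = 7, x(26) = 6, x(27) = 13, x(28) = 19, x(29) = 32, x(30) = 5, x(31) = 37, x(32) = 42, x(33) = 33, x(34) = 29, x(35) = 16, x(36) = 45, x(37) = 15, x(38) = 14, x(39) = 29, x(40) = 43, x(41) = 26, x(42) = 23, x(43) = 3, x(44) = 26, x(45) = 29, x(46) = 9, x(47) = 38, x(48) = 1, x(49) = 39, x(50) = 40.
The sequence repeats with period 48.
So x(2218) = x(1 + ((2218-1) mod 48)) = x(10) = 17.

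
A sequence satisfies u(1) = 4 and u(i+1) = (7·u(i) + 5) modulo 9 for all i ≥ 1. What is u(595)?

Listing terms: u(1) = 4,  u(2) = 6,  u(3) = 2,  u(4) = 1,  u(5) = 3,  u(6) = 8,  u(7) = 7,  u(8) = 0,  u(9) = 5,  u(10) = 4.
Since u(10) = u(1) = 4, the sequence is periodic with period 9.
So u(595) = u(1 + ((595-1) mod 9)) = u(1) = 4.

4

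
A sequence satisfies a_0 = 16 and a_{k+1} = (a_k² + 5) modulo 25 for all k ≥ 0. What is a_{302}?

1

We have a_0 = 16, a_1 = 11, a_2 = 1, a_3 = 6, a_4 = 16.
The sequence repeats with period 4.
So a_{302} = a_{0 + ((302-0) mod 4)} = a_2 = 1.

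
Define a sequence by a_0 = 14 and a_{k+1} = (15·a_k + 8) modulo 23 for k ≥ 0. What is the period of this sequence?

22

Listing terms: a_0 = 14,  a_1 = 11,  a_2 = 12,  a_3 = 4,  a_4 = 22,  a_5 = 16,  a_6 = 18,  a_7 = 2,  a_8 = 15,  a_9 = 3,  a_{10} = 7,  a_{11} = 21,  a_{12} = 1,  a_{13} = 0,  a_{14} = 8,  a_{15} = 13,  a_{16} = 19,  a_{17} = 17,  a_{18} = 10,  a_{19} = 20,  a_{20} = 9,  a_{21} = 5,  a_{22} = 14.
Since a_{22} = a_0 = 14, the sequence is periodic with period 22.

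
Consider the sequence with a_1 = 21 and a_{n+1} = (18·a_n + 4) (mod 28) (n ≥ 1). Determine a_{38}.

We have a_1 = 21,  a_2 = 18,  a_3 = 20,  a_4 = 0,  a_5 = 4,  a_6 = 20.
Since a_6 = a_3 = 20, the sequence is eventually periodic: after a pre-period of length 2 it cycles with period 3.
For n ≥ 3, a_n depends only on (n - 3) mod 3. (38 - 3) mod 3 = 2, so a_{38} = a_5 = 4.

4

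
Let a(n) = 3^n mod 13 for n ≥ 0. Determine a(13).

3

Computing terms: a(0) = 1; a(1) = 3; a(2) = 9; a(3) = 1.
Since a(3) = a(0) = 1, the sequence is periodic with period 3.
(13 - 0) mod 3 = 1, so a(13) = a(1) = 3.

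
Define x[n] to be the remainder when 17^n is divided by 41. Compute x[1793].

We have x[1] = 17; x[2] = 2; x[3] = 34; x[4] = 4; x[5] = 27; x[6] = 8; x[7] = 13; x[8] = 16; x[9] = 26; x[10] = 32; x[11] = 11; x[12] = 23; x[13] = 22; x[14] = 5; x[15] = 3; x[16] = 10; x[17] = 6; x[18] = 20; x[19] = 12; x[20] = 40; x[21] = 24; x[22] = 39; x[23] = 7; x[24] = 37; x[25] = 14; x[26] = 33; x[27] = 28; x[28] = 25; x[29] = 15; x[30] = 9; x[31] = 30; x[32] = 18; x[33] = 19; x[34] = 36; x[35] = 38; x[36] = 31; x[37] = 35; x[38] = 21; x[39] = 29; x[40] = 1; x[41] = 17.
The sequence repeats with period 40.
(1793 - 1) mod 40 = 32, so x[1793] = x[33] = 19.

19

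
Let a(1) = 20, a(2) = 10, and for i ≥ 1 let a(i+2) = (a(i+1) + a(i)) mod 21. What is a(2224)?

11

We have a(1) = 20,  a(2) = 10,  a(3) = 9,  a(4) = 19,  a(5) = 7,  a(6) = 5,  a(7) = 12,  a(8) = 17,  a(9) = 8,  a(10) = 4,  a(11) = 12,  a(12) = 16,  a(13) = 7,  a(14) = 2,  a(15) = 9,  a(16) = 11,  a(17) = 20,  a(18) = 10.
The sequence repeats with period 16.
So a(2224) = a(1 + ((2224-1) mod 16)) = a(16) = 11.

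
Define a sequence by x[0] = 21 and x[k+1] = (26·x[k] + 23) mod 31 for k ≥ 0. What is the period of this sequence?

6

We have x[0] = 21; x[1] = 11; x[2] = 30; x[3] = 28; x[4] = 7; x[5] = 19; x[6] = 21.
The sequence repeats with period 6.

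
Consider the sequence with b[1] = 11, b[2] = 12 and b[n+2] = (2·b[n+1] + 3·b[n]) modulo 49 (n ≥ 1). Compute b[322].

17

Computing terms: b[1] = 11,  b[2] = 12,  b[3] = 8,  b[4] = 3,  b[5] = 30,  b[6] = 20,  b[7] = 32,  b[8] = 26,  b[9] = 1,  b[10] = 31,  b[11] = 16,  b[12] = 27,  b[13] = 4,  b[14] = 40,  b[15] = 43,  b[16] = 10,  b[17] = 2,  b[18] = 34,  b[19] = 25,  b[20] = 5,  b[21] = 36,  b[22] = 38,  b[23] = 37,  b[24] = 41,  b[25] = 46,  b[26] = 19,  b[27] = 29,  b[28] = 17,  b[29] = 23,  b[30] = 48,  b[31] = 18,  b[32] = 33,  b[33] = 22,  b[34] = 45,  b[35] = 9,  b[36] = 6,  b[37] = 39,  b[38] = 47,  b[39] = 15,  b[40] = 24,  b[41] = 44,  b[42] = 13,  b[43] = 11,  b[44] = 12.
The sequence repeats with period 42.
So b[322] = b[1 + ((322-1) mod 42)] = b[28] = 17.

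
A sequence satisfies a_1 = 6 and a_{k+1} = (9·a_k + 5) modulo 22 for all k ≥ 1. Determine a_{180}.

5

Computing terms: a_1 = 6; a_2 = 15; a_3 = 8; a_4 = 11; a_5 = 16; a_6 = 17; a_7 = 4; a_8 = 19; a_9 = 0; a_{10} = 5; a_{11} = 6.
Since a_{11} = a_1 = 6, the sequence is periodic with period 10.
So a_{180} = a_{1 + ((180-1) mod 10)} = a_{10} = 5.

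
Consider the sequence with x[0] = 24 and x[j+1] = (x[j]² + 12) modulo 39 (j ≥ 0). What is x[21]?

Computing terms: x[0] = 24, x[1] = 3, x[2] = 21, x[3] = 24.
The sequence repeats with period 3.
(21 - 0) mod 3 = 0, so x[21] = x[0] = 24.

24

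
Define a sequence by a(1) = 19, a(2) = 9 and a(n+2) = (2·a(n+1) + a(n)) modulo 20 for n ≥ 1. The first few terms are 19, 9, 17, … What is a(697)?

19

Computing terms: a(1) = 19,  a(2) = 9,  a(3) = 17,  a(4) = 3,  a(5) = 3,  a(6) = 9,  a(7) = 1,  a(8) = 11,  a(9) = 3,  a(10) = 17,  a(11) = 17,  a(12) = 11,  a(13) = 19,  a(14) = 9.
The sequence repeats with period 12.
(697 - 1) mod 12 = 0, so a(697) = a(1) = 19.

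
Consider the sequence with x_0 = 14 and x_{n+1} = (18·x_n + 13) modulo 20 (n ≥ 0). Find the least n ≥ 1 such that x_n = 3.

We have x_0 = 14, x_1 = 5, x_2 = 3, x_3 = 7, x_4 = 19, x_5 = 15, x_6 = 3.
Since x_6 = x_2 = 3, the sequence is eventually periodic: after a pre-period of length 2 it cycles with period 4.
The value 3 first appears (with n ≥ 1) at x_2.

2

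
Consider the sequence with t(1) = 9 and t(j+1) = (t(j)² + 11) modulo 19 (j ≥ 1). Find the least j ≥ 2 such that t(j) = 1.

3

We have t(1) = 9, t(2) = 16, t(3) = 1, t(4) = 12, t(5) = 3, t(6) = 1.
Since t(6) = t(3) = 1, the sequence is eventually periodic: after a pre-period of length 2 it cycles with period 3.
The value 1 first appears (with j ≥ 2) at t(3).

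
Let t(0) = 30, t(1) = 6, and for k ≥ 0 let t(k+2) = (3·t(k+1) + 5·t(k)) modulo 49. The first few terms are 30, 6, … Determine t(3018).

2

Listing terms: t(0) = 30; t(1) = 6; t(2) = 21; t(3) = 44; t(4) = 41; t(5) = 0; t(6) = 9; t(7) = 27; t(8) = 28; t(9) = 23; t(10) = 13; t(11) = 7; t(12) = 37; t(13) = 48; t(14) = 35; t(15) = 2; t(16) = 34; t(17) = 14; t(18) = 16; t(19) = 20; t(20) = 42; t(21) = 30; t(22) = 6.
The sequence repeats with period 21.
(3018 - 0) mod 21 = 15, so t(3018) = t(15) = 2.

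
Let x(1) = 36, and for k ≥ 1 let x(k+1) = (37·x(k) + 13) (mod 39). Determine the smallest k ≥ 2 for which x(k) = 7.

8

Listing terms: x(1) = 36,  x(2) = 19,  x(3) = 14,  x(4) = 24,  x(5) = 4,  x(6) = 5,  x(7) = 3,  x(8) = 7,  x(9) = 38,  x(10) = 15,  x(11) = 22,  x(12) = 8,  x(13) = 36.
The sequence repeats with period 12.
The value 7 first appears (with k ≥ 2) at x(8).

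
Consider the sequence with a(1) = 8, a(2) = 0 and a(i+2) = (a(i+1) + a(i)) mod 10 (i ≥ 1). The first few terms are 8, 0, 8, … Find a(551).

Listing terms: a(1) = 8,  a(2) = 0,  a(3) = 8,  a(4) = 8,  a(5) = 6,  a(6) = 4,  a(7) = 0,  a(8) = 4,  a(9) = 4,  a(10) = 8,  a(11) = 2,  a(12) = 0,  a(13) = 2,  a(14) = 2,  a(15) = 4,  a(16) = 6,  a(17) = 0,  a(18) = 6,  a(19) = 6,  a(20) = 2,  a(21) = 8,  a(22) = 0.
Since (a(21), a(22)) = (a(1), a(2)) = (8, 0) (two consecutive terms determine the rest), the sequence is periodic with period 20.
(551 - 1) mod 20 = 10, so a(551) = a(11) = 2.

2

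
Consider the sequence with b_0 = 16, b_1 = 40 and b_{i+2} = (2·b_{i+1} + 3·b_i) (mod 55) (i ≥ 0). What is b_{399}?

We have b_0 = 16; b_1 = 40; b_2 = 18; b_3 = 46; b_4 = 36; b_5 = 45; b_6 = 33; b_7 = 36; b_8 = 6; b_9 = 10; b_{10} = 38; b_{11} = 51; b_{12} = 51; b_{13} = 35; b_{14} = 3; b_{15} = 1; b_{16} = 11; b_{17} = 25; b_{18} = 28; b_{19} = 21; b_{20} = 16; b_{21} = 40.
The sequence repeats with period 20.
(399 - 0) mod 20 = 19, so b_{399} = b_{19} = 21.

21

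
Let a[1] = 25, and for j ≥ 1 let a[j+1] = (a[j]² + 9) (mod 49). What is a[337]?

Listing terms: a[1] = 25,  a[2] = 46,  a[3] = 18,  a[4] = 39,  a[5] = 11,  a[6] = 32,  a[7] = 4,  a[8] = 25.
Since a[8] = a[1] = 25, the sequence is periodic with period 7.
(337 - 1) mod 7 = 0, so a[337] = a[1] = 25.

25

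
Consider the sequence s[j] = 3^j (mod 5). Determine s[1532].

Listing terms: s[1] = 3, s[2] = 4, s[3] = 2, s[4] = 1, s[5] = 3.
Since s[5] = s[1] = 3, the sequence is periodic with period 4.
(1532 - 1) mod 4 = 3, so s[1532] = s[4] = 1.

1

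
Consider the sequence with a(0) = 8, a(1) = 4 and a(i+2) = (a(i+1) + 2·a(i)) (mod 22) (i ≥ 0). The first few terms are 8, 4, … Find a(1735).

We have a(0) = 8, a(1) = 4, a(2) = 20, a(3) = 6, a(4) = 2, a(5) = 14, a(6) = 18, a(7) = 2, a(8) = 16, a(9) = 20, a(10) = 8, a(11) = 4.
Since (a(10), a(11)) = (a(0), a(1)) = (8, 4) (two consecutive terms determine the rest), the sequence is periodic with period 10.
(1735 - 0) mod 10 = 5, so a(1735) = a(5) = 14.

14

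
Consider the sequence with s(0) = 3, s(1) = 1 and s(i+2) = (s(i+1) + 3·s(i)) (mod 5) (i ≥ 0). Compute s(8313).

s(0) = 3, s(1) = 1, s(2) = 0, s(3) = 3, s(4) = 3, s(5) = 2, s(6) = 1, s(7) = 2, s(8) = 0, s(9) = 1, s(10) = 1, s(11) = 4, s(12) = 2, s(13) = 4, s(14) = 0, s(15) = 2, s(16) = 2, s(17) = 3, s(18) = 4, s(19) = 3, s(20) = 0, s(21) = 4, s(22) = 4, s(23) = 1, s(24) = 3, s(25) = 1.
The sequence repeats with period 24.
So s(8313) = s(0 + ((8313-0) mod 24)) = s(9) = 1.

1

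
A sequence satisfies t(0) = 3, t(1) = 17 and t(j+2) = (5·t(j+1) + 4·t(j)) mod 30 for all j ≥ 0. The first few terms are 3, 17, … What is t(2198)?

17

We have t(0) = 3; t(1) = 17; t(2) = 7; t(3) = 13; t(4) = 3; t(5) = 7; t(6) = 17; t(7) = 23; t(8) = 3; t(9) = 17.
The sequence repeats with period 8.
So t(2198) = t(0 + ((2198-0) mod 8)) = t(6) = 17.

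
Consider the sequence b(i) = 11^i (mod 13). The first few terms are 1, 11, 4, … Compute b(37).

Listing terms: b(0) = 1, b(1) = 11, b(2) = 4, b(3) = 5, b(4) = 3, b(5) = 7, b(6) = 12, b(7) = 2, b(8) = 9, b(9) = 8, b(10) = 10, b(11) = 6, b(12) = 1.
The sequence repeats with period 12.
(37 - 0) mod 12 = 1, so b(37) = b(1) = 11.

11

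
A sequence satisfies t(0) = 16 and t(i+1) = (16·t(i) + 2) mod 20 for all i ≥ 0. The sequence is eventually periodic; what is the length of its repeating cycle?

5

t(0) = 16,  t(1) = 18,  t(2) = 10,  t(3) = 2,  t(4) = 14,  t(5) = 6,  t(6) = 18.
Since t(6) = t(1) = 18, the sequence is eventually periodic: after a pre-period of length 1 it cycles with period 5.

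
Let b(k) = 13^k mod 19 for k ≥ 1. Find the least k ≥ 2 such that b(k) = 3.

17

b(1) = 13, b(2) = 17, b(3) = 12, b(4) = 4, b(5) = 14, b(6) = 11, b(7) = 10, b(8) = 16, b(9) = 18, b(10) = 6, b(11) = 2, b(12) = 7, b(13) = 15, b(14) = 5, b(15) = 8, b(16) = 9, b(17) = 3, b(18) = 1, b(19) = 13.
The sequence repeats with period 18.
The value 3 first appears (with k ≥ 2) at b(17).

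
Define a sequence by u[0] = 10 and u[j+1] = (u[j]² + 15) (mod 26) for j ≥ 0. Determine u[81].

We have u[0] = 10, u[1] = 11, u[2] = 6, u[3] = 25, u[4] = 16, u[5] = 11.
Since u[5] = u[1] = 11, the sequence is eventually periodic: after a pre-period of length 1 it cycles with period 4.
For j ≥ 1, u[j] depends only on (j - 1) mod 4. (81 - 1) mod 4 = 0, so u[81] = u[1] = 11.

11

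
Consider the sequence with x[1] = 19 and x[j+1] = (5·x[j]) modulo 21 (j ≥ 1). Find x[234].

Listing terms: x[1] = 19,  x[2] = 11,  x[3] = 13,  x[4] = 2,  x[5] = 10,  x[6] = 8,  x[7] = 19.
Since x[7] = x[1] = 19, the sequence is periodic with period 6.
(234 - 1) mod 6 = 5, so x[234] = x[6] = 8.

8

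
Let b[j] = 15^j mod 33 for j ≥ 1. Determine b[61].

Listing terms: b[1] = 15, b[2] = 27, b[3] = 9, b[4] = 3, b[5] = 12, b[6] = 15.
The sequence repeats with period 5.
(61 - 1) mod 5 = 0, so b[61] = b[1] = 15.

15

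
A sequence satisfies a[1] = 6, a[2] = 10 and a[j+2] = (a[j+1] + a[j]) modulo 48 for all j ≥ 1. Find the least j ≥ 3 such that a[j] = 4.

a[1] = 6; a[2] = 10; a[3] = 16; a[4] = 26; a[5] = 42; a[6] = 20; a[7] = 14; a[8] = 34; a[9] = 0; a[10] = 34; a[11] = 34; a[12] = 20; a[13] = 6; a[14] = 26; a[15] = 32; a[16] = 10; a[17] = 42; a[18] = 4; a[19] = 46; a[20] = 2; a[21] = 0; a[22] = 2; a[23] = 2; a[24] = 4; a[25] = 6; a[26] = 10.
Since (a[25], a[26]) = (a[1], a[2]) = (6, 10) (two consecutive terms determine the rest), the sequence is periodic with period 24.
The value 4 first appears (with j ≥ 3) at a[18].

18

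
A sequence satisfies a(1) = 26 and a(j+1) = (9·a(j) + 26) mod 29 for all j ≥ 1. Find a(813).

26

Listing terms: a(1) = 26, a(2) = 28, a(3) = 17, a(4) = 5, a(5) = 13, a(6) = 27, a(7) = 8, a(8) = 11, a(9) = 9, a(10) = 20, a(11) = 3, a(12) = 24, a(13) = 10, a(14) = 0, a(15) = 26.
Since a(15) = a(1) = 26, the sequence is periodic with period 14.
So a(813) = a(1 + ((813-1) mod 14)) = a(1) = 26.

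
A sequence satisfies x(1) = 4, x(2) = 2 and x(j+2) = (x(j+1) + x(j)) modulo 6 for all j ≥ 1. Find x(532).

2

Computing terms: x(1) = 4,  x(2) = 2,  x(3) = 0,  x(4) = 2,  x(5) = 2,  x(6) = 4,  x(7) = 0,  x(8) = 4,  x(9) = 4,  x(10) = 2.
Since (x(9), x(10)) = (x(1), x(2)) = (4, 2) (two consecutive terms determine the rest), the sequence is periodic with period 8.
So x(532) = x(1 + ((532-1) mod 8)) = x(4) = 2.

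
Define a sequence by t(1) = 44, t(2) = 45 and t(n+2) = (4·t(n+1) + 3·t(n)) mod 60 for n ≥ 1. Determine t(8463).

48

We have t(1) = 44,  t(2) = 45,  t(3) = 12,  t(4) = 3,  t(5) = 48,  t(6) = 21,  t(7) = 48,  t(8) = 15,  t(9) = 24,  t(10) = 21,  t(11) = 36,  t(12) = 27,  t(13) = 36,  t(14) = 45,  t(15) = 48,  t(16) = 27,  t(17) = 12,  t(18) = 9,  t(19) = 12,  t(20) = 15,  t(21) = 36,  t(22) = 9,  t(23) = 24,  t(24) = 3,  t(25) = 24,  t(26) = 45,  t(27) = 12.
Since (t(26), t(27)) = (t(2), t(3)) = (45, 12) (two consecutive terms determine the rest), the sequence is eventually periodic: after a pre-period of length 1 it cycles with period 24.
For n ≥ 2, t(n) depends only on (n - 2) mod 24. (8463 - 2) mod 24 = 13, so t(8463) = t(15) = 48.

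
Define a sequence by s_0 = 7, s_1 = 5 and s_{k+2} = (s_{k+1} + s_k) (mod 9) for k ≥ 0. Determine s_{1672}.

Computing terms: s_0 = 7,  s_1 = 5,  s_2 = 3,  s_3 = 8,  s_4 = 2,  s_5 = 1,  s_6 = 3,  s_7 = 4,  s_8 = 7,  s_9 = 2,  s_{10} = 0,  s_{11} = 2,  s_{12} = 2,  s_{13} = 4,  s_{14} = 6,  s_{15} = 1,  s_{16} = 7,  s_{17} = 8,  s_{18} = 6,  s_{19} = 5,  s_{20} = 2,  s_{21} = 7,  s_{22} = 0,  s_{23} = 7,  s_{24} = 7,  s_{25} = 5.
Since (s_{24}, s_{25}) = (s_0, s_1) = (7, 5) (two consecutive terms determine the rest), the sequence is periodic with period 24.
So s_{1672} = s_{0 + ((1672-0) mod 24)} = s_{16} = 7.

7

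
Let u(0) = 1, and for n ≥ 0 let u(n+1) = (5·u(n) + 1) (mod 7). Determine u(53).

0

Listing terms: u(0) = 1, u(1) = 6, u(2) = 3, u(3) = 2, u(4) = 4, u(5) = 0, u(6) = 1.
Since u(6) = u(0) = 1, the sequence is periodic with period 6.
(53 - 0) mod 6 = 5, so u(53) = u(5) = 0.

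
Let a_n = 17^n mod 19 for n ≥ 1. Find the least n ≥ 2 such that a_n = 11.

Computing terms: a_1 = 17; a_2 = 4; a_3 = 11; a_4 = 16; a_5 = 6; a_6 = 7; a_7 = 5; a_8 = 9; a_9 = 1; a_{10} = 17.
Since a_{10} = a_1 = 17, the sequence is periodic with period 9.
The value 11 first appears (with n ≥ 2) at a_3.

3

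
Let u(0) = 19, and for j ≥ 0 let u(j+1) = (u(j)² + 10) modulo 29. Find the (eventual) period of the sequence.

6

Computing terms: u(0) = 19; u(1) = 23; u(2) = 17; u(3) = 9; u(4) = 4; u(5) = 26; u(6) = 19.
The sequence repeats with period 6.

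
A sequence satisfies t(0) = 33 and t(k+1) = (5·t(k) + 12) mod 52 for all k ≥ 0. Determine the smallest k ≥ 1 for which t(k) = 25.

Listing terms: t(0) = 33; t(1) = 21; t(2) = 13; t(3) = 25; t(4) = 33.
Since t(4) = t(0) = 33, the sequence is periodic with period 4.
The value 25 first appears (with k ≥ 1) at t(3).

3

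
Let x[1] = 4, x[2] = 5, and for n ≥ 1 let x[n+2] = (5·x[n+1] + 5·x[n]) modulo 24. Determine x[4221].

We have x[1] = 4,  x[2] = 5,  x[3] = 21,  x[4] = 10,  x[5] = 11,  x[6] = 9,  x[7] = 4,  x[8] = 17,  x[9] = 9,  x[10] = 10,  x[11] = 23,  x[12] = 21,  x[13] = 4,  x[14] = 5.
The sequence repeats with period 12.
(4221 - 1) mod 12 = 8, so x[4221] = x[9] = 9.

9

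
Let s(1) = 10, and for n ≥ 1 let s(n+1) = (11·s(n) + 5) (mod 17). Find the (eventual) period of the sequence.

16

s(1) = 10; s(2) = 13; s(3) = 12; s(4) = 1; s(5) = 16; s(6) = 11; s(7) = 7; s(8) = 14; s(9) = 6; s(10) = 3; s(11) = 4; s(12) = 15; s(13) = 0; s(14) = 5; s(15) = 9; s(16) = 2; s(17) = 10.
Since s(17) = s(1) = 10, the sequence is periodic with period 16.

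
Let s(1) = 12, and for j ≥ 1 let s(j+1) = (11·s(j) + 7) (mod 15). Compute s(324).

13

Computing terms: s(1) = 12, s(2) = 4, s(3) = 6, s(4) = 13, s(5) = 0, s(6) = 7, s(7) = 9, s(8) = 1, s(9) = 3, s(10) = 10, s(11) = 12.
Since s(11) = s(1) = 12, the sequence is periodic with period 10.
So s(324) = s(1 + ((324-1) mod 10)) = s(4) = 13.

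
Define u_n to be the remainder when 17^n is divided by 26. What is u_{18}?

Listing terms: u_0 = 1, u_1 = 17, u_2 = 3, u_3 = 25, u_4 = 9, u_5 = 23, u_6 = 1.
Since u_6 = u_0 = 1, the sequence is periodic with period 6.
So u_{18} = u_{0 + ((18-0) mod 6)} = u_0 = 1.

1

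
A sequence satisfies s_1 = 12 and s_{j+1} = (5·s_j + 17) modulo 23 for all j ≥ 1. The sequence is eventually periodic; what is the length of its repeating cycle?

22

Computing terms: s_1 = 12; s_2 = 8; s_3 = 11; s_4 = 3; s_5 = 9; s_6 = 16; s_7 = 5; s_8 = 19; s_9 = 20; s_{10} = 2; s_{11} = 4; s_{12} = 14; s_{13} = 18; s_{14} = 15; s_{15} = 0; s_{16} = 17; s_{17} = 10; s_{18} = 21; s_{19} = 7; s_{20} = 6; s_{21} = 1; s_{22} = 22; s_{23} = 12.
Since s_{23} = s_1 = 12, the sequence is periodic with period 22.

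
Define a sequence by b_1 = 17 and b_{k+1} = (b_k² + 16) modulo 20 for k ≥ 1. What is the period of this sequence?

3

We have b_1 = 17; b_2 = 5; b_3 = 1; b_4 = 17.
The sequence repeats with period 3.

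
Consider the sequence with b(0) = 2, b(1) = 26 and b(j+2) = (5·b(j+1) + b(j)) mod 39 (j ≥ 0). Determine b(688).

26

Computing terms: b(0) = 2; b(1) = 26; b(2) = 15; b(3) = 23; b(4) = 13; b(5) = 10; b(6) = 24; b(7) = 13; b(8) = 11; b(9) = 29; b(10) = 0; b(11) = 29; b(12) = 28; b(13) = 13; b(14) = 15; b(15) = 10; b(16) = 26; b(17) = 23; b(18) = 24; b(19) = 26; b(20) = 37; b(21) = 16; b(22) = 0; b(23) = 16; b(24) = 2; b(25) = 26.
The sequence repeats with period 24.
(688 - 0) mod 24 = 16, so b(688) = b(16) = 26.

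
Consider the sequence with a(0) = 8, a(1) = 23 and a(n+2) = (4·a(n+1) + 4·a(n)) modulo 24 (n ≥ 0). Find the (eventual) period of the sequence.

Listing terms: a(0) = 8; a(1) = 23; a(2) = 4; a(3) = 12; a(4) = 16; a(5) = 16; a(6) = 8; a(7) = 0; a(8) = 8; a(9) = 8; a(10) = 16; a(11) = 0; a(12) = 16; a(13) = 16.
Since (a(12), a(13)) = (a(4), a(5)) = (16, 16) (two consecutive terms determine the rest), the sequence is eventually periodic: after a pre-period of length 4 it cycles with period 8.

8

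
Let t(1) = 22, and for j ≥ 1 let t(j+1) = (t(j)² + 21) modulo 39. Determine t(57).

t(1) = 22, t(2) = 37, t(3) = 25, t(4) = 22.
The sequence repeats with period 3.
(57 - 1) mod 3 = 2, so t(57) = t(3) = 25.

25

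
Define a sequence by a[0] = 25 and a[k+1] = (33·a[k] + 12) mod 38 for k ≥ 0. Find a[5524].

Computing terms: a[0] = 25; a[1] = 1; a[2] = 7; a[3] = 15; a[4] = 13; a[5] = 23; a[6] = 11; a[7] = 33; a[8] = 37; a[9] = 17; a[10] = 3; a[11] = 35; a[12] = 27; a[13] = 29; a[14] = 19; a[15] = 31; a[16] = 9; a[17] = 5; a[18] = 25.
Since a[18] = a[0] = 25, the sequence is periodic with period 18.
(5524 - 0) mod 18 = 16, so a[5524] = a[16] = 9.

9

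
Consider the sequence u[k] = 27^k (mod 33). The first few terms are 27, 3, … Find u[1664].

9

Computing terms: u[1] = 27,  u[2] = 3,  u[3] = 15,  u[4] = 9,  u[5] = 12,  u[6] = 27.
The sequence repeats with period 5.
So u[1664] = u[1 + ((1664-1) mod 5)] = u[4] = 9.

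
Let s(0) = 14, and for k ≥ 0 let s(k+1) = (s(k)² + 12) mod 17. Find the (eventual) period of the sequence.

We have s(0) = 14; s(1) = 4; s(2) = 11; s(3) = 14.
Since s(3) = s(0) = 14, the sequence is periodic with period 3.

3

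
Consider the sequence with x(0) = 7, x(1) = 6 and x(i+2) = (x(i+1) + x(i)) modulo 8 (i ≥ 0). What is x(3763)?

Computing terms: x(0) = 7; x(1) = 6; x(2) = 5; x(3) = 3; x(4) = 0; x(5) = 3; x(6) = 3; x(7) = 6; x(8) = 1; x(9) = 7; x(10) = 0; x(11) = 7; x(12) = 7; x(13) = 6.
The sequence repeats with period 12.
(3763 - 0) mod 12 = 7, so x(3763) = x(7) = 6.

6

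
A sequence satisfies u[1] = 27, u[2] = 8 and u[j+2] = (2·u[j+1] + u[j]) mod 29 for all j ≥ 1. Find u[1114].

22

We have u[1] = 27,  u[2] = 8,  u[3] = 14,  u[4] = 7,  u[5] = 28,  u[6] = 5,  u[7] = 9,  u[8] = 23,  u[9] = 26,  u[10] = 17,  u[11] = 2,  u[12] = 21,  u[13] = 15,  u[14] = 22,  u[15] = 1,  u[16] = 24,  u[17] = 20,  u[18] = 6,  u[19] = 3,  u[20] = 12,  u[21] = 27,  u[22] = 8.
Since (u[21], u[22]) = (u[1], u[2]) = (27, 8) (two consecutive terms determine the rest), the sequence is periodic with period 20.
So u[1114] = u[1 + ((1114-1) mod 20)] = u[14] = 22.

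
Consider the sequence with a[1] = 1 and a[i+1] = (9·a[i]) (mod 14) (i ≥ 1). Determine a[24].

Listing terms: a[1] = 1,  a[2] = 9,  a[3] = 11,  a[4] = 1.
Since a[4] = a[1] = 1, the sequence is periodic with period 3.
(24 - 1) mod 3 = 2, so a[24] = a[3] = 11.

11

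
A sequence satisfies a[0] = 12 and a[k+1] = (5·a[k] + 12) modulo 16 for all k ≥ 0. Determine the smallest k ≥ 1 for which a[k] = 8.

Computing terms: a[0] = 12; a[1] = 8; a[2] = 4; a[3] = 0; a[4] = 12.
The sequence repeats with period 4.
The value 8 first appears (with k ≥ 1) at a[1].

1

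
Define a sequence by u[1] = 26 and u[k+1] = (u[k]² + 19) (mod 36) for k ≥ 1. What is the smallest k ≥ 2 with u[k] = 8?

7

Computing terms: u[1] = 26, u[2] = 11, u[3] = 32, u[4] = 35, u[5] = 20, u[6] = 23, u[7] = 8, u[8] = 11.
Since u[8] = u[2] = 11, the sequence is eventually periodic: after a pre-period of length 1 it cycles with period 6.
The value 8 first appears (with k ≥ 2) at u[7].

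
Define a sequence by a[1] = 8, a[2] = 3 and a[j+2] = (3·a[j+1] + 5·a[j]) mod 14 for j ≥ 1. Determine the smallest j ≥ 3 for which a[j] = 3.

5

a[1] = 8, a[2] = 3, a[3] = 7, a[4] = 8, a[5] = 3.
Since (a[4], a[5]) = (a[1], a[2]) = (8, 3) (two consecutive terms determine the rest), the sequence is periodic with period 3.
The value 3 next appears (with j ≥ 3) at a[5].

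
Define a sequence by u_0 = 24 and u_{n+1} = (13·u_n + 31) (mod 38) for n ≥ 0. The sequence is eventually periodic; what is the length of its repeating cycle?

u_0 = 24, u_1 = 1, u_2 = 6, u_3 = 33, u_4 = 4, u_5 = 7, u_6 = 8, u_7 = 21, u_8 = 0, u_9 = 31, u_{10} = 16, u_{11} = 11, u_{12} = 22, u_{13} = 13, u_{14} = 10, u_{15} = 9, u_{16} = 34, u_{17} = 17, u_{18} = 24.
Since u_{18} = u_0 = 24, the sequence is periodic with period 18.

18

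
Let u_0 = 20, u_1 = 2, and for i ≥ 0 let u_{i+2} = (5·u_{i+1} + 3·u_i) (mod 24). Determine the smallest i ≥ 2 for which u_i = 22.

Listing terms: u_0 = 20, u_1 = 2, u_2 = 22, u_3 = 20, u_4 = 22, u_5 = 2, u_6 = 4, u_7 = 2, u_8 = 22.
Since (u_7, u_8) = (u_1, u_2) = (2, 22) (two consecutive terms determine the rest), the sequence is eventually periodic: after a pre-period of length 1 it cycles with period 6.
The value 22 first appears (with i ≥ 2) at u_2.

2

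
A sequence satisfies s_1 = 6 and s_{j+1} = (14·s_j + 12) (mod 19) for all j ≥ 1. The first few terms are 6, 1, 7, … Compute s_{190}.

Computing terms: s_1 = 6; s_2 = 1; s_3 = 7; s_4 = 15; s_5 = 13; s_6 = 4; s_7 = 11; s_8 = 14; s_9 = 18; s_{10} = 17; s_{11} = 3; s_{12} = 16; s_{13} = 8; s_{14} = 10; s_{15} = 0; s_{16} = 12; s_{17} = 9; s_{18} = 5; s_{19} = 6.
The sequence repeats with period 18.
(190 - 1) mod 18 = 9, so s_{190} = s_{10} = 17.

17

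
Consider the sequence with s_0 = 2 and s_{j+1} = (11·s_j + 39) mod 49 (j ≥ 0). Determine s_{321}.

Computing terms: s_0 = 2; s_1 = 12; s_2 = 24; s_3 = 9; s_4 = 40; s_5 = 38; s_6 = 16; s_7 = 19; s_8 = 3; s_9 = 23; s_{10} = 47; s_{11} = 17; s_{12} = 30; s_{13} = 26; s_{14} = 31; s_{15} = 37; s_{16} = 5; s_{17} = 45; s_{18} = 44; s_{19} = 33; s_{20} = 10; s_{21} = 2.
Since s_{21} = s_0 = 2, the sequence is periodic with period 21.
(321 - 0) mod 21 = 6, so s_{321} = s_6 = 16.

16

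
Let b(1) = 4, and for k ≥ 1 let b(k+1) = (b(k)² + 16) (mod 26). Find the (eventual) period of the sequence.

5

Computing terms: b(1) = 4, b(2) = 6, b(3) = 0, b(4) = 16, b(5) = 12, b(6) = 4.
Since b(6) = b(1) = 4, the sequence is periodic with period 5.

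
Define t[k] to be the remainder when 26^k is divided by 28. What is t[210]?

Listing terms: t[1] = 26, t[2] = 4, t[3] = 20, t[4] = 16, t[5] = 24, t[6] = 8, t[7] = 12, t[8] = 4.
Since t[8] = t[2] = 4, the sequence is eventually periodic: after a pre-period of length 1 it cycles with period 6.
For k ≥ 2, t[k] depends only on (k - 2) mod 6. (210 - 2) mod 6 = 4, so t[210] = t[6] = 8.

8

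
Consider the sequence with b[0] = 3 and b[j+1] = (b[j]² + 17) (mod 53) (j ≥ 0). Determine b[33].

b[0] = 3,  b[1] = 26,  b[2] = 4,  b[3] = 33,  b[4] = 46,  b[5] = 13,  b[6] = 27,  b[7] = 4.
Since b[7] = b[2] = 4, the sequence is eventually periodic: after a pre-period of length 2 it cycles with period 5.
For j ≥ 2, b[j] depends only on (j - 2) mod 5. (33 - 2) mod 5 = 1, so b[33] = b[3] = 33.

33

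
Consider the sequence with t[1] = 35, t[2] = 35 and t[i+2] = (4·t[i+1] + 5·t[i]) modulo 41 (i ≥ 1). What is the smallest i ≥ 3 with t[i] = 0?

4

We have t[1] = 35; t[2] = 35; t[3] = 28; t[4] = 0; t[5] = 17; t[6] = 27; t[7] = 29; t[8] = 5; t[9] = 1; t[10] = 29; t[11] = 39; t[12] = 14; t[13] = 5; t[14] = 8; t[15] = 16; t[16] = 22; t[17] = 4; t[18] = 3; t[19] = 32; t[20] = 20; t[21] = 35; t[22] = 35.
Since (t[21], t[22]) = (t[1], t[2]) = (35, 35) (two consecutive terms determine the rest), the sequence is periodic with period 20.
The value 0 first appears (with i ≥ 3) at t[4].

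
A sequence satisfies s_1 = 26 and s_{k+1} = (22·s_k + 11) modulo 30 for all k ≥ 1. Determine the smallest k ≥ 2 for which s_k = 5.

Listing terms: s_1 = 26; s_2 = 13; s_3 = 27; s_4 = 5; s_5 = 1; s_6 = 3; s_7 = 17; s_8 = 25; s_9 = 21; s_{10} = 23; s_{11} = 7; s_{12} = 15; s_{13} = 11; s_{14} = 13.
Since s_{14} = s_2 = 13, the sequence is eventually periodic: after a pre-period of length 1 it cycles with period 12.
The value 5 first appears (with k ≥ 2) at s_4.

4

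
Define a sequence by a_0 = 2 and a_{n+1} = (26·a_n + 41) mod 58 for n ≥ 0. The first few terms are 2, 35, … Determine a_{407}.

29

We have a_0 = 2, a_1 = 35, a_2 = 23, a_3 = 1, a_4 = 9, a_5 = 43, a_6 = 57, a_7 = 15, a_8 = 25, a_9 = 53, a_{10} = 27, a_{11} = 47, a_{12} = 45, a_{13} = 51, a_{14} = 33, a_{15} = 29, a_{16} = 41, a_{17} = 5, a_{18} = 55, a_{19} = 21, a_{20} = 7, a_{21} = 49, a_{22} = 39, a_{23} = 11, a_{24} = 37, a_{25} = 17, a_{26} = 19, a_{27} = 13, a_{28} = 31, a_{29} = 35.
Since a_{29} = a_1 = 35, the sequence is eventually periodic: after a pre-period of length 1 it cycles with period 28.
For n ≥ 1, a_n depends only on (n - 1) mod 28. (407 - 1) mod 28 = 14, so a_{407} = a_{15} = 29.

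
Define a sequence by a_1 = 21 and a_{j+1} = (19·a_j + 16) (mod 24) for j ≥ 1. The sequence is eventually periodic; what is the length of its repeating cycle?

6

Computing terms: a_1 = 21; a_2 = 7; a_3 = 5; a_4 = 15; a_5 = 13; a_6 = 23; a_7 = 21.
The sequence repeats with period 6.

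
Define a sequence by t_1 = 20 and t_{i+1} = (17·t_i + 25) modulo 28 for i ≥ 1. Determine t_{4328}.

t_1 = 20; t_2 = 1; t_3 = 14; t_4 = 11; t_5 = 16; t_6 = 17; t_7 = 6; t_8 = 15; t_9 = 0; t_{10} = 25; t_{11} = 2; t_{12} = 3; t_{13} = 20.
Since t_{13} = t_1 = 20, the sequence is periodic with period 12.
(4328 - 1) mod 12 = 7, so t_{4328} = t_8 = 15.

15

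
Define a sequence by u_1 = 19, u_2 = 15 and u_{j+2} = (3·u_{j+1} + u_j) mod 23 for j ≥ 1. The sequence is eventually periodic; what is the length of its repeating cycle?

22

Computing terms: u_1 = 19,  u_2 = 15,  u_3 = 18,  u_4 = 0,  u_5 = 18,  u_6 = 8,  u_7 = 19,  u_8 = 19,  u_9 = 7,  u_{10} = 17,  u_{11} = 12,  u_{12} = 7,  u_{13} = 10,  u_{14} = 14,  u_{15} = 6,  u_{16} = 9,  u_{17} = 10,  u_{18} = 16,  u_{19} = 12,  u_{20} = 6,  u_{21} = 7,  u_{22} = 4,  u_{23} = 19,  u_{24} = 15.
Since (u_{23}, u_{24}) = (u_1, u_2) = (19, 15) (two consecutive terms determine the rest), the sequence is periodic with period 22.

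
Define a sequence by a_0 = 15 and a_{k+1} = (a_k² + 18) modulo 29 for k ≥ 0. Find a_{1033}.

Listing terms: a_0 = 15, a_1 = 11, a_2 = 23, a_3 = 25, a_4 = 5, a_5 = 14, a_6 = 11.
Since a_6 = a_1 = 11, the sequence is eventually periodic: after a pre-period of length 1 it cycles with period 5.
For k ≥ 1, a_k depends only on (k - 1) mod 5. (1033 - 1) mod 5 = 2, so a_{1033} = a_3 = 25.

25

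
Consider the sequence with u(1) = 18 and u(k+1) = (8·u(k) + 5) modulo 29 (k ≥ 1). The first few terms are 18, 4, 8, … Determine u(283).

8

Computing terms: u(1) = 18,  u(2) = 4,  u(3) = 8,  u(4) = 11,  u(5) = 6,  u(6) = 24,  u(7) = 23,  u(8) = 15,  u(9) = 9,  u(10) = 19,  u(11) = 12,  u(12) = 14,  u(13) = 1,  u(14) = 13,  u(15) = 22,  u(16) = 7,  u(17) = 3,  u(18) = 0,  u(19) = 5,  u(20) = 16,  u(21) = 17,  u(22) = 25,  u(23) = 2,  u(24) = 21,  u(25) = 28,  u(26) = 26,  u(27) = 10,  u(28) = 27,  u(29) = 18.
Since u(29) = u(1) = 18, the sequence is periodic with period 28.
(283 - 1) mod 28 = 2, so u(283) = u(3) = 8.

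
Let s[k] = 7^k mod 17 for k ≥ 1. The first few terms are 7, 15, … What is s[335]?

5

Computing terms: s[1] = 7; s[2] = 15; s[3] = 3; s[4] = 4; s[5] = 11; s[6] = 9; s[7] = 12; s[8] = 16; s[9] = 10; s[10] = 2; s[11] = 14; s[12] = 13; s[13] = 6; s[14] = 8; s[15] = 5; s[16] = 1; s[17] = 7.
Since s[17] = s[1] = 7, the sequence is periodic with period 16.
So s[335] = s[1 + ((335-1) mod 16)] = s[15] = 5.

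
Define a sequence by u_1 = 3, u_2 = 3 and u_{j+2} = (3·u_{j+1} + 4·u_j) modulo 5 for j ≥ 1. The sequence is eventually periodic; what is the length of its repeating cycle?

10

Listing terms: u_1 = 3; u_2 = 3; u_3 = 1; u_4 = 0; u_5 = 4; u_6 = 2; u_7 = 2; u_8 = 4; u_9 = 0; u_{10} = 1; u_{11} = 3; u_{12} = 3.
The sequence repeats with period 10.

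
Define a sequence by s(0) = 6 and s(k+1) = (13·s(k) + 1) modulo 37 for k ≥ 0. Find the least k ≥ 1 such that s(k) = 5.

We have s(0) = 6,  s(1) = 5,  s(2) = 29,  s(3) = 8,  s(4) = 31,  s(5) = 34,  s(6) = 36,  s(7) = 25,  s(8) = 30,  s(9) = 21,  s(10) = 15,  s(11) = 11,  s(12) = 33,  s(13) = 23,  s(14) = 4,  s(15) = 16,  s(16) = 24,  s(17) = 17,  s(18) = 0,  s(19) = 1,  s(20) = 14,  s(21) = 35,  s(22) = 12,  s(23) = 9,  s(24) = 7,  s(25) = 18,  s(26) = 13,  s(27) = 22,  s(28) = 28,  s(29) = 32,  s(30) = 10,  s(31) = 20,  s(32) = 2,  s(33) = 27,  s(34) = 19,  s(35) = 26,  s(36) = 6.
The sequence repeats with period 36.
The value 5 first appears (with k ≥ 1) at s(1).

1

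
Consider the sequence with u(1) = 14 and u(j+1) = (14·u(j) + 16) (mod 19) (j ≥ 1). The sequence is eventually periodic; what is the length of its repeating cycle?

We have u(1) = 14; u(2) = 3; u(3) = 1; u(4) = 11; u(5) = 18; u(6) = 2; u(7) = 6; u(8) = 5; u(9) = 10; u(10) = 4; u(11) = 15; u(12) = 17; u(13) = 7; u(14) = 0; u(15) = 16; u(16) = 12; u(17) = 13; u(18) = 8; u(19) = 14.
The sequence repeats with period 18.

18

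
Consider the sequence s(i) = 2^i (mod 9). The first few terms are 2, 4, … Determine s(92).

4

Listing terms: s(1) = 2; s(2) = 4; s(3) = 8; s(4) = 7; s(5) = 5; s(6) = 1; s(7) = 2.
Since s(7) = s(1) = 2, the sequence is periodic with period 6.
So s(92) = s(1 + ((92-1) mod 6)) = s(2) = 4.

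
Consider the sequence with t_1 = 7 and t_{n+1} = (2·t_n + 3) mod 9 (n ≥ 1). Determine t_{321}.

1

Listing terms: t_1 = 7, t_2 = 8, t_3 = 1, t_4 = 5, t_5 = 4, t_6 = 2, t_7 = 7.
The sequence repeats with period 6.
So t_{321} = t_{1 + ((321-1) mod 6)} = t_3 = 1.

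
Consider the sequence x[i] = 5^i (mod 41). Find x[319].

We have x[0] = 1, x[1] = 5, x[2] = 25, x[3] = 2, x[4] = 10, x[5] = 9, x[6] = 4, x[7] = 20, x[8] = 18, x[9] = 8, x[10] = 40, x[11] = 36, x[12] = 16, x[13] = 39, x[14] = 31, x[15] = 32, x[16] = 37, x[17] = 21, x[18] = 23, x[19] = 33, x[20] = 1.
The sequence repeats with period 20.
(319 - 0) mod 20 = 19, so x[319] = x[19] = 33.

33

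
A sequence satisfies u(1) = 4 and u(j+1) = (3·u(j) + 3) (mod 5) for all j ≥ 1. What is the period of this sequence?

4

u(1) = 4; u(2) = 0; u(3) = 3; u(4) = 2; u(5) = 4.
Since u(5) = u(1) = 4, the sequence is periodic with period 4.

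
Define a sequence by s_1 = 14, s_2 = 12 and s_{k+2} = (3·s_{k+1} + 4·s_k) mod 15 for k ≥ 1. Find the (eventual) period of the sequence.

10

s_1 = 14; s_2 = 12; s_3 = 2; s_4 = 9; s_5 = 5; s_6 = 6; s_7 = 8; s_8 = 3; s_9 = 11; s_{10} = 0; s_{11} = 14; s_{12} = 12.
The sequence repeats with period 10.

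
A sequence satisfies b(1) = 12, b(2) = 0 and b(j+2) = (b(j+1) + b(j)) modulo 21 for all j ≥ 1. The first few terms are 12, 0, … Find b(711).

18

We have b(1) = 12,  b(2) = 0,  b(3) = 12,  b(4) = 12,  b(5) = 3,  b(6) = 15,  b(7) = 18,  b(8) = 12,  b(9) = 9,  b(10) = 0,  b(11) = 9,  b(12) = 9,  b(13) = 18,  b(14) = 6,  b(15) = 3,  b(16) = 9,  b(17) = 12,  b(18) = 0.
The sequence repeats with period 16.
So b(711) = b(1 + ((711-1) mod 16)) = b(7) = 18.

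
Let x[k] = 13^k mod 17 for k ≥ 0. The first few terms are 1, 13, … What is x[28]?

1

Listing terms: x[0] = 1, x[1] = 13, x[2] = 16, x[3] = 4, x[4] = 1.
The sequence repeats with period 4.
(28 - 0) mod 4 = 0, so x[28] = x[0] = 1.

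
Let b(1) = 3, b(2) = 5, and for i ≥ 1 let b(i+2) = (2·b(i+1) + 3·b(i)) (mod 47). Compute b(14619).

26

Listing terms: b(1) = 3; b(2) = 5; b(3) = 19; b(4) = 6; b(5) = 22; b(6) = 15; b(7) = 2; b(8) = 2; b(9) = 10; b(10) = 26; b(11) = 35; b(12) = 7; b(13) = 25; b(14) = 24; b(15) = 29; b(16) = 36; b(17) = 18; b(18) = 3; b(19) = 13; b(20) = 35; b(21) = 15; b(22) = 41; b(23) = 33; b(24) = 1; b(25) = 7; b(26) = 17; b(27) = 8; b(28) = 20; b(29) = 17; b(30) = 0; b(31) = 4; b(32) = 8; b(33) = 28; b(34) = 33; b(35) = 9; b(36) = 23; b(37) = 26; b(38) = 27; b(39) = 38; b(40) = 16; b(41) = 5; b(42) = 11; b(43) = 37; b(44) = 13; b(45) = 43; b(46) = 31; b(47) = 3; b(48) = 5.
Since (b(47), b(48)) = (b(1), b(2)) = (3, 5) (two consecutive terms determine the rest), the sequence is periodic with period 46.
So b(14619) = b(1 + ((14619-1) mod 46)) = b(37) = 26.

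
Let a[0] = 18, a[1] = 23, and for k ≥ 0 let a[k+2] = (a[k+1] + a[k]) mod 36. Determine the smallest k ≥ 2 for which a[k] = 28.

3

Listing terms: a[0] = 18; a[1] = 23; a[2] = 5; a[3] = 28; a[4] = 33; a[5] = 25; a[6] = 22; a[7] = 11; a[8] = 33; a[9] = 8; a[10] = 5; a[11] = 13; a[12] = 18; a[13] = 31; a[14] = 13; a[15] = 8; a[16] = 21; a[17] = 29; a[18] = 14; a[19] = 7; a[20] = 21; a[21] = 28; a[22] = 13; a[23] = 5; a[24] = 18; a[25] = 23.
Since (a[24], a[25]) = (a[0], a[1]) = (18, 23) (two consecutive terms determine the rest), the sequence is periodic with period 24.
The value 28 first appears (with k ≥ 2) at a[3].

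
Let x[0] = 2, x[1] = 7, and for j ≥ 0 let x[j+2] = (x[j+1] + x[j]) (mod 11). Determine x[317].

Listing terms: x[0] = 2,  x[1] = 7,  x[2] = 9,  x[3] = 5,  x[4] = 3,  x[5] = 8,  x[6] = 0,  x[7] = 8,  x[8] = 8,  x[9] = 5,  x[10] = 2,  x[11] = 7.
Since (x[10], x[11]) = (x[0], x[1]) = (2, 7) (two consecutive terms determine the rest), the sequence is periodic with period 10.
So x[317] = x[0 + ((317-0) mod 10)] = x[7] = 8.

8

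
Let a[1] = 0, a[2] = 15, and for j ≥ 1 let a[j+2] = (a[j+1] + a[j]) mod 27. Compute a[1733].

18

Computing terms: a[1] = 0; a[2] = 15; a[3] = 15; a[4] = 3; a[5] = 18; a[6] = 21; a[7] = 12; a[8] = 6; a[9] = 18; a[10] = 24; a[11] = 15; a[12] = 12; a[13] = 0; a[14] = 12; a[15] = 12; a[16] = 24; a[17] = 9; a[18] = 6; a[19] = 15; a[20] = 21; a[21] = 9; a[22] = 3; a[23] = 12; a[24] = 15; a[25] = 0; a[26] = 15.
The sequence repeats with period 24.
(1733 - 1) mod 24 = 4, so a[1733] = a[5] = 18.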